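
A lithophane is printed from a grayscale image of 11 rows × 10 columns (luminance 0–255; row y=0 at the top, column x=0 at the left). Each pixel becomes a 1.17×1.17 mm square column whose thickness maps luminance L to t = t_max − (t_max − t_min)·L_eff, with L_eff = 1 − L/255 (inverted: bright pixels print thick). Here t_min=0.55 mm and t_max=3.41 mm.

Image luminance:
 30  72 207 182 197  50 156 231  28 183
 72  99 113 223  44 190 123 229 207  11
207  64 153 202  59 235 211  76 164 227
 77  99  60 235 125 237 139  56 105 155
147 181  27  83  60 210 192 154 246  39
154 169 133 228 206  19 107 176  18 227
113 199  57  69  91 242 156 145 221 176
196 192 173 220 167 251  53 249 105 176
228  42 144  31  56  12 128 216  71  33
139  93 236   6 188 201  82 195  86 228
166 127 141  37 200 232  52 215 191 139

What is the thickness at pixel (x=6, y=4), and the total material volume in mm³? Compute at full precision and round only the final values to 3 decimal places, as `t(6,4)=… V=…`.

span = t_max - t_min = 3.41 - 0.55 = 2.860
L(6,4) = 192, L_eff = 1 - 192/255 = 0.247059 (inverted)
t(6,4) = 3.41 - 2.860·0.247059 = 2.703
Σt over all 11·10 pixels = 59686/255 ≈ 234.0627451
V = pitch²·Σt = 1.17²·59686/255 = 320.408

t(6,4)=2.703 V=320.408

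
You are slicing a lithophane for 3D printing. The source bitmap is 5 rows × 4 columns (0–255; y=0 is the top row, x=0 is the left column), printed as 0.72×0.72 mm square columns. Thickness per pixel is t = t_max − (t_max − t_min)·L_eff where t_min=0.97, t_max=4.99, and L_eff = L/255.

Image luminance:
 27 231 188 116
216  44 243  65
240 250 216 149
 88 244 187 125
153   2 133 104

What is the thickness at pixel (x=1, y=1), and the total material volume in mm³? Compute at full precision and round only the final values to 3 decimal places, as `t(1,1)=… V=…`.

span = t_max - t_min = 4.99 - 0.97 = 4.020
L(1,1) = 44, L_eff = 44/255 = 0.172549
t(1,1) = 4.99 - 4.020·0.172549 = 4.296
Σt over all 5·4 pixels = 221743/4250 ≈ 52.1748235
V = pitch²·Σt = 0.72²·221743/4250 = 27.047

t(1,1)=4.296 V=27.047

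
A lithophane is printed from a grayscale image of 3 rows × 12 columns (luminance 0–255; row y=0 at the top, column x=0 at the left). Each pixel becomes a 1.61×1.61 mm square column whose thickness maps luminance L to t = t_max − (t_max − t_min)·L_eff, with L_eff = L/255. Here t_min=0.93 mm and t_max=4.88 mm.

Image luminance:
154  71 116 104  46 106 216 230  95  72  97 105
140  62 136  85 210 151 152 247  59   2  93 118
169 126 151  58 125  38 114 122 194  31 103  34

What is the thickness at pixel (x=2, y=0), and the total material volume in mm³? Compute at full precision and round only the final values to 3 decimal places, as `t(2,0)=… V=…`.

span = t_max - t_min = 4.88 - 0.93 = 3.950
L(2,0) = 116, L_eff = 116/255 = 0.454902
t(2,0) = 4.88 - 3.950·0.454902 = 3.083
Σt over all 3·12 pixels = 28477/255 ≈ 111.6745098
V = pitch²·Σt = 1.61²·28477/255 = 289.471

t(2,0)=3.083 V=289.471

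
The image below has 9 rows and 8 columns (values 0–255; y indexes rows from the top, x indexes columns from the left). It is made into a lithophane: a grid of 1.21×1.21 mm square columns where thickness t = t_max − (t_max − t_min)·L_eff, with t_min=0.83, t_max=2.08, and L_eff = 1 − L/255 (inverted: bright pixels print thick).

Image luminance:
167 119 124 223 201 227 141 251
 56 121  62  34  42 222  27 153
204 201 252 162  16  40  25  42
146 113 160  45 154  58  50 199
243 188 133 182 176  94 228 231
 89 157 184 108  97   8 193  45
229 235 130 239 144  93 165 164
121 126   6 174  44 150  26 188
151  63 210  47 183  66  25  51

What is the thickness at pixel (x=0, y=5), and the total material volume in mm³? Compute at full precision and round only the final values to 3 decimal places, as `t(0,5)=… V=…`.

t(0,5)=1.266 V=155.123

span = t_max - t_min = 2.08 - 0.83 = 1.250
L(0,5) = 89, L_eff = 1 - 89/255 = 0.650980 (inverted)
t(0,5) = 2.08 - 1.250·0.650980 = 1.266
Σt over all 9·8 pixels = 180117/1700 ≈ 105.9511765
V = pitch²·Σt = 1.21²·180117/1700 = 155.123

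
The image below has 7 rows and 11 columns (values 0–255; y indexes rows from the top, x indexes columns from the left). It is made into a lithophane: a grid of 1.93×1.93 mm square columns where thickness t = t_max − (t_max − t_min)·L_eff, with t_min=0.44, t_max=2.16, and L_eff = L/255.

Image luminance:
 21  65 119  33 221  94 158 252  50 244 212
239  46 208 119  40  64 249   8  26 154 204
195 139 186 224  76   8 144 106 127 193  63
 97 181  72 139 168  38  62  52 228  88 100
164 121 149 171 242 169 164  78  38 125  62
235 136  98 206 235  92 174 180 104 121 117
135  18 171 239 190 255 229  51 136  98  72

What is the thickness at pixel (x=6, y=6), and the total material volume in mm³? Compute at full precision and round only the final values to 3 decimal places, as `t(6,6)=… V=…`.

t(6,6)=0.615 V=361.066

span = t_max - t_min = 2.16 - 0.44 = 1.720
L(6,6) = 229, L_eff = 229/255 = 0.898039
t(6,6) = 2.16 - 1.720·0.898039 = 0.615
Σt over all 7·11 pixels = 205983/2125 ≈ 96.9331765
V = pitch²·Σt = 1.93²·205983/2125 = 361.066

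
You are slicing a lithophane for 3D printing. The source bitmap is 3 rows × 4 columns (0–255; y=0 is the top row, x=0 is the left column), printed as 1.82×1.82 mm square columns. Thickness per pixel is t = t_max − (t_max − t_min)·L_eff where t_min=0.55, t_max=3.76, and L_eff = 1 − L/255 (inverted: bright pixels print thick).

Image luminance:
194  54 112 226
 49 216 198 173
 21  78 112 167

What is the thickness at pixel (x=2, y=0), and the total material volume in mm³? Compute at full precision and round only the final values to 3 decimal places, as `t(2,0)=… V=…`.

t(2,0)=1.960 V=88.577

span = t_max - t_min = 3.76 - 0.55 = 3.210
L(2,0) = 112, L_eff = 1 - 112/255 = 0.560784 (inverted)
t(2,0) = 3.76 - 3.210·0.560784 = 1.960
Σt over all 3·4 pixels = 2273/85 ≈ 26.7411765
V = pitch²·Σt = 1.82²·2273/85 = 88.577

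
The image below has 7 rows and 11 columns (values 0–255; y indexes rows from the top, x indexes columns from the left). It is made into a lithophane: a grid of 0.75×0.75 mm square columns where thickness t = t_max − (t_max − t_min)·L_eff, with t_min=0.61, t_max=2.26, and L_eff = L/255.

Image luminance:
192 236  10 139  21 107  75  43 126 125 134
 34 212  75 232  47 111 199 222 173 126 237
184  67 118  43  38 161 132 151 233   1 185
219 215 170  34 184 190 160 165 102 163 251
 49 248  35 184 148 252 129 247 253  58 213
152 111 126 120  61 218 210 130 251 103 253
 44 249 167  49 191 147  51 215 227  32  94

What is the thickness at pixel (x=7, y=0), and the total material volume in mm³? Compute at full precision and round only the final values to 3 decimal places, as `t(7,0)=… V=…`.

t(7,0)=1.982 V=57.635

span = t_max - t_min = 2.26 - 0.61 = 1.650
L(7,0) = 43, L_eff = 43/255 = 0.168627
t(7,0) = 2.26 - 1.650·0.168627 = 1.982
Σt over all 7·11 pixels = 34837/340 ≈ 102.4617647
V = pitch²·Σt = 0.75²·34837/340 = 57.635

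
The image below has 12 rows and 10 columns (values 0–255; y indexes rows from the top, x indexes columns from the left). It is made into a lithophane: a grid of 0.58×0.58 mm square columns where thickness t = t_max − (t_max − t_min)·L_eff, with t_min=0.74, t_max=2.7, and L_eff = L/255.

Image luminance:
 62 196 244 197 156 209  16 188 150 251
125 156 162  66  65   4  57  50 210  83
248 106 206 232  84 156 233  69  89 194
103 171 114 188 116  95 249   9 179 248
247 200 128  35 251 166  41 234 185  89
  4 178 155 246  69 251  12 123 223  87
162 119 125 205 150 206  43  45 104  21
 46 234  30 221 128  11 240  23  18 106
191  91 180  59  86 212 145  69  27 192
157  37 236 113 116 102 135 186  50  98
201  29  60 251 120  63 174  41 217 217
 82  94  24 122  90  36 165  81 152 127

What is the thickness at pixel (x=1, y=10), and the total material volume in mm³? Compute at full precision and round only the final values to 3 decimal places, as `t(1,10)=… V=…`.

span = t_max - t_min = 2.7 - 0.74 = 1.960
L(1,10) = 29, L_eff = 29/255 = 0.113725
t(1,10) = 2.7 - 1.960·0.113725 = 2.477
Σt over all 12·10 pixels = 3047/15 ≈ 203.1333333
V = pitch²·Σt = 0.58²·3047/15 = 68.334

t(1,10)=2.477 V=68.334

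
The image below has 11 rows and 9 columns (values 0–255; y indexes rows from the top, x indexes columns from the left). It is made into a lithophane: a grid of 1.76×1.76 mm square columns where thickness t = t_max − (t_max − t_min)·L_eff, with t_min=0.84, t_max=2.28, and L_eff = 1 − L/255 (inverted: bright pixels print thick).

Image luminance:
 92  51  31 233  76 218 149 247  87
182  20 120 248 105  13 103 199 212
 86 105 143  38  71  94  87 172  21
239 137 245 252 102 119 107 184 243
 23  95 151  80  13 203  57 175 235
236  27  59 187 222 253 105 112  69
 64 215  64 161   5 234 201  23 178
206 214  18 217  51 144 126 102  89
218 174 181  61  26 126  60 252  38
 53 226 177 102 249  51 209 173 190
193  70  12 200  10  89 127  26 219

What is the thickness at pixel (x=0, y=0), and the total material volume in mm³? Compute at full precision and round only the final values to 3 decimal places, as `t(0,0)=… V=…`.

span = t_max - t_min = 2.28 - 0.84 = 1.440
L(0,0) = 92, L_eff = 1 - 92/255 = 0.639216 (inverted)
t(0,0) = 2.28 - 1.440·0.639216 = 1.360
Σt over all 11·9 pixels = 332199/2125 ≈ 156.3289412
V = pitch²·Σt = 1.76²·332199/2125 = 484.245

t(0,0)=1.360 V=484.245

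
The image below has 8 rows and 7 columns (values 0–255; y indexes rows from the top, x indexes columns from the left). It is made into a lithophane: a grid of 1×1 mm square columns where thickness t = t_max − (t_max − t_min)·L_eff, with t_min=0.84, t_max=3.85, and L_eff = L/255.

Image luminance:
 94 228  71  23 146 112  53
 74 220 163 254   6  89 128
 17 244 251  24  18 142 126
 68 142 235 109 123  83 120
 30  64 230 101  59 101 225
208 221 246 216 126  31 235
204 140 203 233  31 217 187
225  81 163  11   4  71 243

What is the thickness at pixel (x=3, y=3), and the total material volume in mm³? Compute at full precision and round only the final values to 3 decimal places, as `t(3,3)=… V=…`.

t(3,3)=2.563 V=127.437

span = t_max - t_min = 3.85 - 0.84 = 3.010
L(3,3) = 109, L_eff = 109/255 = 0.427451
t(3,3) = 3.85 - 3.010·0.427451 = 2.563
Σt over all 8·7 pixels = 3249631/25500 ≈ 127.4365098
V = pitch²·Σt = 1²·3249631/25500 = 127.437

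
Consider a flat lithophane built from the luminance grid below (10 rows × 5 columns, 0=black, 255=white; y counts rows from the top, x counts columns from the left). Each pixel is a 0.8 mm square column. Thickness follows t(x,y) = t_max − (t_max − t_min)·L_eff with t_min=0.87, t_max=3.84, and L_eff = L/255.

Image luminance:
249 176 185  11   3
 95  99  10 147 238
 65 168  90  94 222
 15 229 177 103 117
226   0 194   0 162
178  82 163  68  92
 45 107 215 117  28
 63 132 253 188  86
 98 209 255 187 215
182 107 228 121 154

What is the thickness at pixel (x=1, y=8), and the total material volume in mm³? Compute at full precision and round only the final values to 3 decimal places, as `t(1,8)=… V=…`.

span = t_max - t_min = 3.84 - 0.87 = 2.970
L(1,8) = 209, L_eff = 209/255 = 0.819608
t(1,8) = 3.84 - 2.970·0.819608 = 1.406
Σt over all 10·5 pixels = 243462/2125 ≈ 114.5703529
V = pitch²·Σt = 0.8²·243462/2125 = 73.325

t(1,8)=1.406 V=73.325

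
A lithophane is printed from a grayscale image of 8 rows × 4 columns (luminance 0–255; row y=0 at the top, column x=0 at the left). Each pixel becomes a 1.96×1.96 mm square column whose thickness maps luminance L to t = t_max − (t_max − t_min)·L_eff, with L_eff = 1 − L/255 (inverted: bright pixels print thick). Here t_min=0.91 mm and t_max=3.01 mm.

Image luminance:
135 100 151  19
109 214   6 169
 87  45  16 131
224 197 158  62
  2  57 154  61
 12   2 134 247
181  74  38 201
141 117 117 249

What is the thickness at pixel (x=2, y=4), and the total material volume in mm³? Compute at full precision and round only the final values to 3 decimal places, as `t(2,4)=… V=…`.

span = t_max - t_min = 3.01 - 0.91 = 2.100
L(2,4) = 154, L_eff = 1 - 154/255 = 0.396078 (inverted)
t(2,4) = 3.01 - 2.100·0.396078 = 2.178
Σt over all 8·4 pixels = 25011/425 ≈ 58.8494118
V = pitch²·Σt = 1.96²·25011/425 = 226.076

t(2,4)=2.178 V=226.076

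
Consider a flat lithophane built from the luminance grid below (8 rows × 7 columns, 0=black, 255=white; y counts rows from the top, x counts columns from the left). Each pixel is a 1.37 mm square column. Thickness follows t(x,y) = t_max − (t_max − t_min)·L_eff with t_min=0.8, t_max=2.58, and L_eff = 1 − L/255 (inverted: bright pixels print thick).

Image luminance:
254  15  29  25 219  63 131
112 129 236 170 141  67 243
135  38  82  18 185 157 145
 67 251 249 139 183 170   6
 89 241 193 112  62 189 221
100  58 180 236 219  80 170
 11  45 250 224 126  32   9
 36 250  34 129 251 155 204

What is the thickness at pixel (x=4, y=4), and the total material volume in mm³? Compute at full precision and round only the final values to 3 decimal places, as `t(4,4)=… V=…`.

t(4,4)=1.233 V=183.198

span = t_max - t_min = 2.58 - 0.8 = 1.780
L(4,4) = 62, L_eff = 1 - 62/255 = 0.756863 (inverted)
t(4,4) = 2.58 - 1.780·0.756863 = 1.233
Σt over all 8·7 pixels = 14641/150 ≈ 97.6066667
V = pitch²·Σt = 1.37²·14641/150 = 183.198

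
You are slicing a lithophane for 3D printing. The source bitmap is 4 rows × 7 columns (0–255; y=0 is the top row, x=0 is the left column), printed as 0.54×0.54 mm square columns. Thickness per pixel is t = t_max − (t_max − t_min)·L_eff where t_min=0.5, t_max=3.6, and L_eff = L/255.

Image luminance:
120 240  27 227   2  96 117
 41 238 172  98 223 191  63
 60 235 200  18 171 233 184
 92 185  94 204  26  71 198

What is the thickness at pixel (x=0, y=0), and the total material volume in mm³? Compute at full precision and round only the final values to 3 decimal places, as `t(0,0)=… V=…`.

span = t_max - t_min = 3.6 - 0.5 = 3.100
L(0,0) = 120, L_eff = 120/255 = 0.470588
t(0,0) = 3.6 - 3.100·0.470588 = 2.141
Σt over all 4·7 pixels = 69217/1275 ≈ 54.2878431
V = pitch²·Σt = 0.54²·69217/1275 = 15.830

t(0,0)=2.141 V=15.830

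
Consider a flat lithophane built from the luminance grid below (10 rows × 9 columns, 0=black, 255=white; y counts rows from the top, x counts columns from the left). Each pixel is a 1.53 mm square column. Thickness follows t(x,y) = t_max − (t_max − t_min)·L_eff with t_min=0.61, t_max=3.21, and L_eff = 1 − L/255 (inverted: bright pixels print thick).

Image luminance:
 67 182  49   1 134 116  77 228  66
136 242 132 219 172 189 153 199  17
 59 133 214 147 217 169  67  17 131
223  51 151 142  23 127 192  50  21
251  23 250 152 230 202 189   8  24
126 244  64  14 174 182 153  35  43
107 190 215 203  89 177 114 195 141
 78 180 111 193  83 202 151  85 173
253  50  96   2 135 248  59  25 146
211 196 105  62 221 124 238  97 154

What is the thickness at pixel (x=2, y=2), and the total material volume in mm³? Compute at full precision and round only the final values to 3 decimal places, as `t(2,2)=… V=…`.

span = t_max - t_min = 3.21 - 0.61 = 2.600
L(2,2) = 214, L_eff = 1 - 214/255 = 0.160784 (inverted)
t(2,2) = 3.21 - 2.600·0.160784 = 2.792
Σt over all 10·9 pixels = 451631/2550 ≈ 177.1101961
V = pitch²·Σt = 1.53²·451631/2550 = 414.597

t(2,2)=2.792 V=414.597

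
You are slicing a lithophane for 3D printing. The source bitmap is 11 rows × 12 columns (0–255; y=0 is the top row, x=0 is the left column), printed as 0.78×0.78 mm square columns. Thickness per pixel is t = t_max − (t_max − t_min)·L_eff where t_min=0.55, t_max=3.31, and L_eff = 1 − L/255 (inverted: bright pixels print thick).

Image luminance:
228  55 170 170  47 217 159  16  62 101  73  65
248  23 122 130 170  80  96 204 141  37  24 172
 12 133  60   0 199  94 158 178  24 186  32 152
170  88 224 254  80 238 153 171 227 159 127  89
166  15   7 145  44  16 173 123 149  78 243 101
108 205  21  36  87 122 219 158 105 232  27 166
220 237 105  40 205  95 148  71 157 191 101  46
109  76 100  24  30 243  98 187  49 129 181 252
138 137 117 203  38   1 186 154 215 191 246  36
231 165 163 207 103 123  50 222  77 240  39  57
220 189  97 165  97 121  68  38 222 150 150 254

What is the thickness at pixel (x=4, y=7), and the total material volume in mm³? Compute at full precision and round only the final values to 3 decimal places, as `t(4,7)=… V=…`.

t(4,7)=0.875 V=155.905

span = t_max - t_min = 3.31 - 0.55 = 2.760
L(4,7) = 30, L_eff = 1 - 30/255 = 0.882353 (inverted)
t(4,7) = 3.31 - 2.760·0.882353 = 0.875
Σt over all 11·12 pixels = 544539/2125 ≈ 256.2536471
V = pitch²·Σt = 0.78²·544539/2125 = 155.905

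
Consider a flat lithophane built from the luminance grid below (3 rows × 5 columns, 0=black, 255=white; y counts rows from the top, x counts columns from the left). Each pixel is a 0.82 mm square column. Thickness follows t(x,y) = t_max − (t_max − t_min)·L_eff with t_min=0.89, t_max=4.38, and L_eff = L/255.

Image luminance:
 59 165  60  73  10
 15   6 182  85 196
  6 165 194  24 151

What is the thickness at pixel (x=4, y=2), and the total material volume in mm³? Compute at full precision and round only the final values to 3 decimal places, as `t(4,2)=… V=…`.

span = t_max - t_min = 4.38 - 0.89 = 3.490
L(4,2) = 151, L_eff = 151/255 = 0.592157
t(4,2) = 4.38 - 3.490·0.592157 = 2.313
Σt over all 3·5 pixels = 1189891/25500 ≈ 46.6623922
V = pitch²·Σt = 0.82²·1189891/25500 = 31.376

t(4,2)=2.313 V=31.376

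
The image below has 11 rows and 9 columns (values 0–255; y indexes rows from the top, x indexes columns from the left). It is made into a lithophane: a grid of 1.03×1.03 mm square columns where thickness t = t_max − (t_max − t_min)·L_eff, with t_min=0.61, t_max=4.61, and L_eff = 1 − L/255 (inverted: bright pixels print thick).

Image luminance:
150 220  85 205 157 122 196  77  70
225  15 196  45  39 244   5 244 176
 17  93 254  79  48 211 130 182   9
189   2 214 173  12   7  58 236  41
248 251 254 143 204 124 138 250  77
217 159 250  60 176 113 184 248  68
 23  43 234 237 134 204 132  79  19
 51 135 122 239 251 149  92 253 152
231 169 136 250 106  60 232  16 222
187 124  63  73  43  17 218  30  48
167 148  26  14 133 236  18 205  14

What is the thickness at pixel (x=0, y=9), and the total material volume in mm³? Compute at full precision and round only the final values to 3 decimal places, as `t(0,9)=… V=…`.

t(0,9)=3.543 V=285.817

span = t_max - t_min = 4.61 - 0.61 = 4.000
L(0,9) = 187, L_eff = 1 - 187/255 = 0.266667 (inverted)
t(0,9) = 4.61 - 4.000·0.266667 = 3.543
Σt over all 11·9 pixels = 1373989/5100 ≈ 269.4096078
V = pitch²·Σt = 1.03²·1373989/5100 = 285.817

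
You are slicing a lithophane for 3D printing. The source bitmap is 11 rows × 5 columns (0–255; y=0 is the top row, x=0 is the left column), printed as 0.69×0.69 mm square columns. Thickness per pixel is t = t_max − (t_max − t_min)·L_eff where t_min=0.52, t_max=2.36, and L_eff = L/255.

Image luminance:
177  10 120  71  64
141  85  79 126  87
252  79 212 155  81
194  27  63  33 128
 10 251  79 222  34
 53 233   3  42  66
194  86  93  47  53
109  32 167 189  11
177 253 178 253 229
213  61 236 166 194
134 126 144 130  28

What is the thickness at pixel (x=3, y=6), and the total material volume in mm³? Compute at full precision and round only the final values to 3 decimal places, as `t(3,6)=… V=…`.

span = t_max - t_min = 2.36 - 0.52 = 1.840
L(3,6) = 47, L_eff = 47/255 = 0.184314
t(3,6) = 2.36 - 1.840·0.184314 = 2.021
Σt over all 11·5 pixels = 104039/1275 ≈ 81.5992157
V = pitch²·Σt = 0.69²·104039/1275 = 38.849

t(3,6)=2.021 V=38.849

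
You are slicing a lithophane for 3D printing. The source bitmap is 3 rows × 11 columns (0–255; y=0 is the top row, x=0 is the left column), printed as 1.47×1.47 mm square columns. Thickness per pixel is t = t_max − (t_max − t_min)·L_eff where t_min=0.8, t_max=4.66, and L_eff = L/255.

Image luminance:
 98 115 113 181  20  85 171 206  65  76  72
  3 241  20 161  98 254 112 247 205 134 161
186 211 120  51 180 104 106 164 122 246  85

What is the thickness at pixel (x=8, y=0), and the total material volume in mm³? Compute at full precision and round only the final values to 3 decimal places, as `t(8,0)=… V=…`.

span = t_max - t_min = 4.66 - 0.8 = 3.860
L(8,0) = 65, L_eff = 65/255 = 0.254902
t(8,0) = 4.66 - 3.860·0.254902 = 3.676
Σt over all 3·11 pixels = 184831/2125 ≈ 86.9792941
V = pitch²·Σt = 1.47²·184831/2125 = 187.954

t(8,0)=3.676 V=187.954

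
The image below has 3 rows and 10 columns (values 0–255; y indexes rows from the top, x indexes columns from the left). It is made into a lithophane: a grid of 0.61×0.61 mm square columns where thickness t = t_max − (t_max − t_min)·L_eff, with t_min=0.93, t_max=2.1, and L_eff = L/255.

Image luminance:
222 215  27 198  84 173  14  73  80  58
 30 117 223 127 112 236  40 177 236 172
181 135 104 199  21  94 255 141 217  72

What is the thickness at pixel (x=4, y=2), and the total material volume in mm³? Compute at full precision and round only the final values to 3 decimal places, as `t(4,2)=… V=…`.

span = t_max - t_min = 2.1 - 0.93 = 1.170
L(4,2) = 21, L_eff = 21/255 = 0.082353
t(4,2) = 2.1 - 1.170·0.082353 = 2.004
Σt over all 3·10 pixels = 378213/8500 ≈ 44.4956471
V = pitch²·Σt = 0.61²·378213/8500 = 16.557

t(4,2)=2.004 V=16.557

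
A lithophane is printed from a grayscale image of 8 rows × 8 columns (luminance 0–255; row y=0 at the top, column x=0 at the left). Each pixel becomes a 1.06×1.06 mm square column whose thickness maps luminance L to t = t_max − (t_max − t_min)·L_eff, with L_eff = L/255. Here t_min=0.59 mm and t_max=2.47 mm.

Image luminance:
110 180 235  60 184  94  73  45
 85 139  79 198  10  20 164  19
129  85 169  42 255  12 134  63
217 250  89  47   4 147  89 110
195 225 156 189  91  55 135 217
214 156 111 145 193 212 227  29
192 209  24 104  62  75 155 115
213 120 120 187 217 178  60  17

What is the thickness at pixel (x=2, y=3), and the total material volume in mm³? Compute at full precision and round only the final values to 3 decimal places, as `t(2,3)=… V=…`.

t(2,3)=1.814 V=110.230

span = t_max - t_min = 2.47 - 0.59 = 1.880
L(2,3) = 89, L_eff = 89/255 = 0.349020
t(2,3) = 2.47 - 1.880·0.349020 = 1.814
Σt over all 8·8 pixels = 125083/1275 ≈ 98.1043137
V = pitch²·Σt = 1.06²·125083/1275 = 110.230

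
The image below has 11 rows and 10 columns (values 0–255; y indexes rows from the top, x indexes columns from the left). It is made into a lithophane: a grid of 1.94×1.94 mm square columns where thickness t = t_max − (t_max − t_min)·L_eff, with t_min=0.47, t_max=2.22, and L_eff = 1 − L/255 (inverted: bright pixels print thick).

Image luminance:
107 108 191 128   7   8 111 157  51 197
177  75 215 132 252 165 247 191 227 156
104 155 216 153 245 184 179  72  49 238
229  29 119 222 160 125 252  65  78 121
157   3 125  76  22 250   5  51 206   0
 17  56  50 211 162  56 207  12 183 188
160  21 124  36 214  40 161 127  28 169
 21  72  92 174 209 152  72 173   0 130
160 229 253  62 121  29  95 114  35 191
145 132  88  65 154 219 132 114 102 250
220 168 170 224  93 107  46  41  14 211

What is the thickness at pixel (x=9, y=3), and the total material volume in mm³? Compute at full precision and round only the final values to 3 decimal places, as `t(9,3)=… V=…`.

span = t_max - t_min = 2.22 - 0.47 = 1.750
L(9,3) = 121, L_eff = 1 - 121/255 = 0.525490 (inverted)
t(9,3) = 2.22 - 1.750·0.525490 = 1.300
Σt over all 11·10 pixels = 1781/12 ≈ 148.4166667
V = pitch²·Σt = 1.94²·1781/12 = 558.581

t(9,3)=1.300 V=558.581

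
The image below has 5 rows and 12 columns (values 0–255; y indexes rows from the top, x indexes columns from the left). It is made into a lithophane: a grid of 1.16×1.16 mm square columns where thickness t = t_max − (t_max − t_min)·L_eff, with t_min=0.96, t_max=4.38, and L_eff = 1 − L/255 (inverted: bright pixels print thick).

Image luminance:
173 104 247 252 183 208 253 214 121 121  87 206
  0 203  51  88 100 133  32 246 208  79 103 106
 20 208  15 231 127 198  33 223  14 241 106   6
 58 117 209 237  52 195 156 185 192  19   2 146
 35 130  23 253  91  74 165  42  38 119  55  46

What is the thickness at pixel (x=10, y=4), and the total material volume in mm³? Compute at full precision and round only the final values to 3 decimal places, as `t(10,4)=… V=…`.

span = t_max - t_min = 4.38 - 0.96 = 3.420
L(10,4) = 55, L_eff = 1 - 55/255 = 0.784314 (inverted)
t(10,4) = 4.38 - 3.420·0.784314 = 1.698
Σt over all 5·12 pixels = 676803/4250 ≈ 159.2477647
V = pitch²·Σt = 1.16²·676803/4250 = 214.284

t(10,4)=1.698 V=214.284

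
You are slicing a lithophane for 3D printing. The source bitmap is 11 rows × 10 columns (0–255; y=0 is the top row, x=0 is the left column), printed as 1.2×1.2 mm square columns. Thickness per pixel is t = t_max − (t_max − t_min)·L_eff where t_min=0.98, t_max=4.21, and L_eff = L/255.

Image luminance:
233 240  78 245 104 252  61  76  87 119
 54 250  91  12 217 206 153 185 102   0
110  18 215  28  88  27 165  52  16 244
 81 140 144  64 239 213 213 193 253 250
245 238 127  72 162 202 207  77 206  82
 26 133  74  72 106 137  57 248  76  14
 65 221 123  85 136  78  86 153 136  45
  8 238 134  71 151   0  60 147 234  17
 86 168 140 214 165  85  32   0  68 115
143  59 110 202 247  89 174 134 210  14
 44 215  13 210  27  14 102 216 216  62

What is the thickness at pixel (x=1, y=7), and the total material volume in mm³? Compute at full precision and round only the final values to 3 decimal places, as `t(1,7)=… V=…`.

span = t_max - t_min = 4.21 - 0.98 = 3.230
L(1,7) = 238, L_eff = 238/255 = 0.933333
t(1,7) = 4.21 - 3.230·0.933333 = 1.195
Σt over all 11·10 pixels = 431671/1500 ≈ 287.7806667
V = pitch²·Σt = 1.2²·431671/1500 = 414.404

t(1,7)=1.195 V=414.404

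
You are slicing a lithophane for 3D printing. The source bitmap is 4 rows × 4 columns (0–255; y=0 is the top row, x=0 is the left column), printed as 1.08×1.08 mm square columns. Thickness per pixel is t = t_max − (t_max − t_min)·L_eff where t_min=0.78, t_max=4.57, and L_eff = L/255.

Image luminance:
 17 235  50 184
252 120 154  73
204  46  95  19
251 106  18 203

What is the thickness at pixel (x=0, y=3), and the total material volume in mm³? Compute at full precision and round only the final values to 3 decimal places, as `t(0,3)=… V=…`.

span = t_max - t_min = 4.57 - 0.78 = 3.790
L(0,3) = 251, L_eff = 251/255 = 0.984314
t(0,3) = 4.57 - 3.790·0.984314 = 0.839
Σt over all 4·4 pixels = 1096327/25500 ≈ 42.9932157
V = pitch²·Σt = 1.08²·1096327/25500 = 50.147

t(0,3)=0.839 V=50.147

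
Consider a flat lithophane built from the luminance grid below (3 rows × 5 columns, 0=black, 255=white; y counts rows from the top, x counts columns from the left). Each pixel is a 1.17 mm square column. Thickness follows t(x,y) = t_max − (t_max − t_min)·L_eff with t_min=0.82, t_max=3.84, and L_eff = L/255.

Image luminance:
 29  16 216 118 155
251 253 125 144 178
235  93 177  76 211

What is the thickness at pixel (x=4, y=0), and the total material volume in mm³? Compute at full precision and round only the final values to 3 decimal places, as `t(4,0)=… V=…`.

span = t_max - t_min = 3.84 - 0.82 = 3.020
L(4,0) = 155, L_eff = 155/255 = 0.607843
t(4,0) = 3.84 - 3.020·0.607843 = 2.004
Σt over all 3·5 pixels = 130191/4250 ≈ 30.6331765
V = pitch²·Σt = 1.17²·130191/4250 = 41.934

t(4,0)=2.004 V=41.934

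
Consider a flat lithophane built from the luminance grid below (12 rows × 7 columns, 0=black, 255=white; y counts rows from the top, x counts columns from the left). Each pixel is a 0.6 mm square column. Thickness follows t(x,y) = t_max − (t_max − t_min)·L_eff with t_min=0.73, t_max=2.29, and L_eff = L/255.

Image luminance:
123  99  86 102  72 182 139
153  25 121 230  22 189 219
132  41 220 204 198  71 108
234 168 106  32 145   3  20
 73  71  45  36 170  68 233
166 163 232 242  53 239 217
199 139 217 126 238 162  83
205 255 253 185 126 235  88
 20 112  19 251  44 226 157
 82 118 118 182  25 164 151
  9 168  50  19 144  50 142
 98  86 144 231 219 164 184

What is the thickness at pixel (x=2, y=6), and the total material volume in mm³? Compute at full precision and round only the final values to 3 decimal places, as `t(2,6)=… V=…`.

t(2,6)=0.962 V=44.275

span = t_max - t_min = 2.29 - 0.73 = 1.560
L(2,6) = 217, L_eff = 217/255 = 0.850980
t(2,6) = 2.29 - 1.560·0.850980 = 0.962
Σt over all 12·7 pixels = 52269/425 ≈ 122.9858824
V = pitch²·Σt = 0.6²·52269/425 = 44.275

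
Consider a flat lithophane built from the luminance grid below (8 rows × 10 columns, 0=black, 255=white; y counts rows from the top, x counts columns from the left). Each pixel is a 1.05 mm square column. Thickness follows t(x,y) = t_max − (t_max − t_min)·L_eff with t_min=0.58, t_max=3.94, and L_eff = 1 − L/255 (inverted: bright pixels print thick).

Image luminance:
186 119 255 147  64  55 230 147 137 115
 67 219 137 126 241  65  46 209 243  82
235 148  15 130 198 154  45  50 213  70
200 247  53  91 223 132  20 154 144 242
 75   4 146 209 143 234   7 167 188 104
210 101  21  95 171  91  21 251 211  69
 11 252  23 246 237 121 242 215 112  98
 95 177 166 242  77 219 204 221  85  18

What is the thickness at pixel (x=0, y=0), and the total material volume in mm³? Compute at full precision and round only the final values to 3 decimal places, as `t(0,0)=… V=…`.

span = t_max - t_min = 3.94 - 0.58 = 3.360
L(0,0) = 186, L_eff = 1 - 186/255 = 0.270588 (inverted)
t(0,0) = 3.94 - 3.360·0.270588 = 3.031
Σt over all 8·10 pixels = 413124/2125 ≈ 194.4112941
V = pitch²·Σt = 1.05²·413124/2125 = 214.338

t(0,0)=3.031 V=214.338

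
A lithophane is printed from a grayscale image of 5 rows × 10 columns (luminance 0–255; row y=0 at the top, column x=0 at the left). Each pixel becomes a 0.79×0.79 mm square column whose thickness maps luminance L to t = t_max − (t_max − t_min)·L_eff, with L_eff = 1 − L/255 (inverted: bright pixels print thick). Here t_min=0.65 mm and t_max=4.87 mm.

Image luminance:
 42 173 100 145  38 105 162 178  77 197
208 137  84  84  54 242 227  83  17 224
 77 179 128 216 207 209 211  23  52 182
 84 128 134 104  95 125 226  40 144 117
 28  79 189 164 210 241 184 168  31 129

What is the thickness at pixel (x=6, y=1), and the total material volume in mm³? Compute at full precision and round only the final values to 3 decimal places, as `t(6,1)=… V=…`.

span = t_max - t_min = 4.87 - 0.65 = 4.220
L(6,1) = 227, L_eff = 1 - 227/255 = 0.109804 (inverted)
t(6,1) = 4.87 - 4.220·0.109804 = 4.407
Σt over all 5·10 pixels = 143.064
V = pitch²·Σt = 0.79²·143.064 = 89.286

t(6,1)=4.407 V=89.286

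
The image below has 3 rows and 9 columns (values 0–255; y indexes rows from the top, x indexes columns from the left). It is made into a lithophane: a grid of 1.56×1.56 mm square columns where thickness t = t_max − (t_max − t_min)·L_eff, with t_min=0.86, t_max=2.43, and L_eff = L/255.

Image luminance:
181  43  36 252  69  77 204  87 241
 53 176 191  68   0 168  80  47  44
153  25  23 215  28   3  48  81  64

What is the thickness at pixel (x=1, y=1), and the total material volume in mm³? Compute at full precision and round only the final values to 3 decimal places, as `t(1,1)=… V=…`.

span = t_max - t_min = 2.43 - 0.86 = 1.570
L(1,1) = 176, L_eff = 176/255 = 0.690196
t(1,1) = 2.43 - 1.570·0.690196 = 1.346
Σt over all 3·9 pixels = 627953/12750 ≈ 49.2512157
V = pitch²·Σt = 1.56²·627953/12750 = 119.858

t(1,1)=1.346 V=119.858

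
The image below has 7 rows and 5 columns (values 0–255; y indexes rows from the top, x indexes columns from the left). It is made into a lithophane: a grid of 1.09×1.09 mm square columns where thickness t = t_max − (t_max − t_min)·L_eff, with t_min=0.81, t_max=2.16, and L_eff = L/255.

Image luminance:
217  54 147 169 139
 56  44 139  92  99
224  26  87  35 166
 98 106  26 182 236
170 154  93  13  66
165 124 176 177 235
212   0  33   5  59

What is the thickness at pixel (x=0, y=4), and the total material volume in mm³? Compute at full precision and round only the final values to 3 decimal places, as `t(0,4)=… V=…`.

t(0,4)=1.260 V=64.510

span = t_max - t_min = 2.16 - 0.81 = 1.350
L(0,4) = 170, L_eff = 170/255 = 0.666667
t(0,4) = 2.16 - 1.350·0.666667 = 1.260
Σt over all 7·5 pixels = 23076/425 ≈ 54.2964706
V = pitch²·Σt = 1.09²·23076/425 = 64.510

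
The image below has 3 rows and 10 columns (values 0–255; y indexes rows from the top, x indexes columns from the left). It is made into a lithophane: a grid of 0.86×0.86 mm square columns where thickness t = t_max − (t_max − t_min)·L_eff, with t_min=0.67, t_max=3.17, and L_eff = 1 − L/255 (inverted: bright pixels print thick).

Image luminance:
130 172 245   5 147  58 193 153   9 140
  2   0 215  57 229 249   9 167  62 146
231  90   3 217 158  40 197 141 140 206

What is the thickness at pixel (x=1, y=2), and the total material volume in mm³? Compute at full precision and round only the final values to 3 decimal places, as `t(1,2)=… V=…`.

t(1,2)=1.552 V=42.499

span = t_max - t_min = 3.17 - 0.67 = 2.500
L(1,2) = 90, L_eff = 1 - 90/255 = 0.647059 (inverted)
t(1,2) = 3.17 - 2.500·0.647059 = 1.552
Σt over all 3·10 pixels = 14653/255 ≈ 57.4627451
V = pitch²·Σt = 0.86²·14653/255 = 42.499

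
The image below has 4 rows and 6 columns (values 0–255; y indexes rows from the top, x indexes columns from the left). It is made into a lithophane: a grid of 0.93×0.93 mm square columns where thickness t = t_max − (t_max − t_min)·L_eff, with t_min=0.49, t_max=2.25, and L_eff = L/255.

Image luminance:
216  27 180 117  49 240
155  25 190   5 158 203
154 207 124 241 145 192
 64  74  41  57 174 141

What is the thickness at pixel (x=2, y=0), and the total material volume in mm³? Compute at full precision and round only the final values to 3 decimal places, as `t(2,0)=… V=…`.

t(2,0)=1.008 V=27.728

span = t_max - t_min = 2.25 - 0.49 = 1.760
L(2,0) = 180, L_eff = 180/255 = 0.705882
t(2,0) = 2.25 - 1.760·0.705882 = 1.008
Σt over all 4·6 pixels = 12022/375 ≈ 32.0586667
V = pitch²·Σt = 0.93²·12022/375 = 27.728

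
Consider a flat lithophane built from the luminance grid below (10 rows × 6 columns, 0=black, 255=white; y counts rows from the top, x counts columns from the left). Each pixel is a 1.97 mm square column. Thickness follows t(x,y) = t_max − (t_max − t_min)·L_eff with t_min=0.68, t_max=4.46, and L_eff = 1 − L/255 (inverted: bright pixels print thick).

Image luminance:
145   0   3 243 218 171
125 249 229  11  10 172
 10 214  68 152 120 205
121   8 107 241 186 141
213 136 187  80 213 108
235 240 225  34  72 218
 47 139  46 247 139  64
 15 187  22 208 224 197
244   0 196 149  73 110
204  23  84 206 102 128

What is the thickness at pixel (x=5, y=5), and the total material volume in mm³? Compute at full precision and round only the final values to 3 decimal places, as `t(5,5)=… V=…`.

t(5,5)=3.912 V=628.004

span = t_max - t_min = 4.46 - 0.68 = 3.780
L(5,5) = 218, L_eff = 1 - 218/255 = 0.145098 (inverted)
t(5,5) = 4.46 - 3.780·0.145098 = 3.912
Σt over all 10·6 pixels = 343866/2125 ≈ 161.8192941
V = pitch²·Σt = 1.97²·343866/2125 = 628.004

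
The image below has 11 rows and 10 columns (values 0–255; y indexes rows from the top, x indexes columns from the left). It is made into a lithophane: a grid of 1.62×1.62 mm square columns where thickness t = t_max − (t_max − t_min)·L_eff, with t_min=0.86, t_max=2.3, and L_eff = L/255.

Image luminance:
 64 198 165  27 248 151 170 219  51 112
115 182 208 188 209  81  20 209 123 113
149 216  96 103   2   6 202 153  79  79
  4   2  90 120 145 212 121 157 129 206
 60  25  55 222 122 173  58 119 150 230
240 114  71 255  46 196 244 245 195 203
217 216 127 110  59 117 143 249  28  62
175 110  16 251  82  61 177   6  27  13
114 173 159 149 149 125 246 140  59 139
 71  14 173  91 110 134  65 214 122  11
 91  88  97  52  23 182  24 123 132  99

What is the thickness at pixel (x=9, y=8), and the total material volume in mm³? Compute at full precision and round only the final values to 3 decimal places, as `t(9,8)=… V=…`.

t(9,8)=1.515 V=460.018

span = t_max - t_min = 2.3 - 0.86 = 1.440
L(9,8) = 139, L_eff = 139/255 = 0.545098
t(9,8) = 2.3 - 1.440·0.545098 = 1.515
Σt over all 11·10 pixels = 372481/2125 ≈ 175.2851765
V = pitch²·Σt = 1.62²·372481/2125 = 460.018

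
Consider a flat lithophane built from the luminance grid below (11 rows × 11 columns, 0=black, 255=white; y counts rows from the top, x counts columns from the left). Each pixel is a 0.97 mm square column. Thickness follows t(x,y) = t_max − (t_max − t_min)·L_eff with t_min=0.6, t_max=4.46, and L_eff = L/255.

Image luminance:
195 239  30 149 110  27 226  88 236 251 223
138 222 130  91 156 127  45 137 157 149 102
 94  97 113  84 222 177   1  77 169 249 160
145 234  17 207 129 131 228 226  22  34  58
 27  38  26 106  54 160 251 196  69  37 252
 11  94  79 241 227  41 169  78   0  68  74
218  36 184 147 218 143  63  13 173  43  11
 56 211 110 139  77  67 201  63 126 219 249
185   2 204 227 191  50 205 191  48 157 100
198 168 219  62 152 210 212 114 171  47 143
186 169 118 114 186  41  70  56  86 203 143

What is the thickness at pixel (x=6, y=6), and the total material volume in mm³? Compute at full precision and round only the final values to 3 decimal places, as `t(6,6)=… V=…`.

span = t_max - t_min = 4.46 - 0.6 = 3.860
L(6,6) = 63, L_eff = 63/255 = 0.247059
t(6,6) = 4.46 - 3.860·0.247059 = 3.506
Σt over all 11·11 pixels = 127741/425 ≈ 300.5670588
V = pitch²·Σt = 0.97²·127741/425 = 282.804

t(6,6)=3.506 V=282.804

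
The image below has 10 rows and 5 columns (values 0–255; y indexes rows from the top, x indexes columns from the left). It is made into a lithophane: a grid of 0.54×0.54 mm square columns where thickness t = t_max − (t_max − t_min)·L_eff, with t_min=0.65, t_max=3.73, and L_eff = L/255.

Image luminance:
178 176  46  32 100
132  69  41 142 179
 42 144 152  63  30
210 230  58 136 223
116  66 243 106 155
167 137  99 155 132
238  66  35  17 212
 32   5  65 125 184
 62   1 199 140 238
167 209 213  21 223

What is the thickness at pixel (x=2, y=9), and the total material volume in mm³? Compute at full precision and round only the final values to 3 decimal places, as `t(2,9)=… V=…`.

span = t_max - t_min = 3.73 - 0.65 = 3.080
L(2,9) = 213, L_eff = 213/255 = 0.835294
t(2,9) = 3.73 - 3.080·0.835294 = 1.157
Σt over all 10·5 pixels = 1421381/12750 ≈ 111.4808627
V = pitch²·Σt = 0.54²·1421381/12750 = 32.508

t(2,9)=1.157 V=32.508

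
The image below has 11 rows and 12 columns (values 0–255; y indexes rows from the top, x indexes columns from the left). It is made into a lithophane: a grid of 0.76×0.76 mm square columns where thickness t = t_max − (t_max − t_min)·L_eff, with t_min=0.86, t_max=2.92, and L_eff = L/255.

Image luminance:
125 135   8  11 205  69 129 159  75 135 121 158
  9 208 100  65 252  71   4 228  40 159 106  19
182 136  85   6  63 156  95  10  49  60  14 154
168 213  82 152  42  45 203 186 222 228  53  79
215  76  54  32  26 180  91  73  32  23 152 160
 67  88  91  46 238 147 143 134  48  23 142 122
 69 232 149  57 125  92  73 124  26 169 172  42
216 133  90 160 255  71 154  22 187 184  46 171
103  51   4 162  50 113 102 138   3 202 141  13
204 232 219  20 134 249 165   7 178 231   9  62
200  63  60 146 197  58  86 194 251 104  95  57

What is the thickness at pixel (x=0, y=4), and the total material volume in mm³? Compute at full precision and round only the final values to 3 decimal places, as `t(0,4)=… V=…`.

t(0,4)=1.183 V=152.643

span = t_max - t_min = 2.92 - 0.86 = 2.060
L(0,4) = 215, L_eff = 215/255 = 0.843137
t(0,4) = 2.92 - 2.060·0.843137 = 1.183
Σt over all 11·12 pixels = 3369463/12750 ≈ 264.2716078
V = pitch²·Σt = 0.76²·3369463/12750 = 152.643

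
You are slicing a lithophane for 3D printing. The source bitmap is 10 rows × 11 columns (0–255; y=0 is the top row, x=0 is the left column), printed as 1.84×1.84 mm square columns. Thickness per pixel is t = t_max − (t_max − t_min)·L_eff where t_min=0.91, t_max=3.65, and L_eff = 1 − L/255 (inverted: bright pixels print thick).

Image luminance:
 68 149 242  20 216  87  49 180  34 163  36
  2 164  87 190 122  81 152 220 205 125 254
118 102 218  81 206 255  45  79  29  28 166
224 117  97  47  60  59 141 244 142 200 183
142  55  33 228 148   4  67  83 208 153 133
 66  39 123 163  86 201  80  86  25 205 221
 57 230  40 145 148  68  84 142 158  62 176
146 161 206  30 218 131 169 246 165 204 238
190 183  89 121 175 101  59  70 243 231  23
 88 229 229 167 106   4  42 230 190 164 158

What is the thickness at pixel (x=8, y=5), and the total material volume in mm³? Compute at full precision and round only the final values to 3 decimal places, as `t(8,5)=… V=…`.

span = t_max - t_min = 3.65 - 0.91 = 2.740
L(8,5) = 25, L_eff = 1 - 25/255 = 0.901961 (inverted)
t(8,5) = 3.65 - 2.740·0.901961 = 1.179
Σt over all 10·11 pixels = 192347/750 ≈ 256.4626667
V = pitch²·Σt = 1.84²·192347/750 = 868.280

t(8,5)=1.179 V=868.280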